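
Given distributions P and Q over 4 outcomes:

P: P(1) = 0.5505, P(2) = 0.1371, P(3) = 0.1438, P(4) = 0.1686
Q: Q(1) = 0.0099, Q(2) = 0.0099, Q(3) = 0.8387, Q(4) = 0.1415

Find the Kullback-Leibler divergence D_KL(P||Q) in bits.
3.3880 bits

D_KL(P||Q) = Σ P(x) log₂(P(x)/Q(x))

Computing term by term:
  P(1)·log₂(P(1)/Q(1)) = 0.5505·log₂(0.5505/0.0099) = 3.19134
  P(2)·log₂(P(2)/Q(2)) = 0.1371·log₂(0.1371/0.0099) = 0.51984
  P(3)·log₂(P(3)/Q(3)) = 0.1438·log₂(0.1438/0.8387) = -0.36584
  P(4)·log₂(P(4)/Q(4)) = 0.1686·log₂(0.1686/0.1415) = 0.04262

D_KL(P||Q) = 3.19134 + 0.51984 - 0.36584 + 0.04262 = 3.38796 ≈ 3.3880 bits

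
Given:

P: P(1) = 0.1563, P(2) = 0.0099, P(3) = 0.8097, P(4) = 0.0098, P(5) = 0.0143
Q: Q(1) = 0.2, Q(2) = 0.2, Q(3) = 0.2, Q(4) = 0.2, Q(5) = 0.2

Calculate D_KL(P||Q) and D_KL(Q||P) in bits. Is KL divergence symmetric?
D_KL(P||Q) = 1.4379 bits, D_KL(Q||P) = 2.1663 bits. No, KL divergence is not symmetric.

D_KL(P||Q) = Σ P(x) log₂(P(x)/Q(x))

Computing term by term:
  P(1)·log₂(P(1)/Q(1)) = 0.1563·log₂(0.1563/0.2) = -0.05559
  P(2)·log₂(P(2)/Q(2)) = 0.0099·log₂(0.0099/0.2) = -0.04293
  P(3)·log₂(P(3)/Q(3)) = 0.8097·log₂(0.8097/0.2) = 1.63348
  P(4)·log₂(P(4)/Q(4)) = 0.0098·log₂(0.0098/0.2) = -0.04264
  P(5)·log₂(P(5)/Q(5)) = 0.0143·log₂(0.0143/0.2) = -0.05442

D_KL(P||Q) = -0.05559 - 0.04293 + 1.63348 - 0.04264 - 0.05442 = 1.43790 ≈ 1.4379 bits

D_KL(Q||P) = Σ Q(x) log₂(Q(x)/P(x))

Computing term by term:
  Q(1)·log₂(Q(1)/P(1)) = 0.2·log₂(0.2/0.1563) = 0.07114
  Q(2)·log₂(Q(2)/P(2)) = 0.2·log₂(0.2/0.0099) = 0.86729
  Q(3)·log₂(Q(3)/P(3)) = 0.2·log₂(0.2/0.8097) = -0.40348
  Q(4)·log₂(Q(4)/P(4)) = 0.2·log₂(0.2/0.0098) = 0.87021
  Q(5)·log₂(Q(5)/P(5)) = 0.2·log₂(0.2/0.0143) = 0.76118

D_KL(Q||P) = 0.07114 + 0.86729 - 0.40348 + 0.87021 + 0.76118 = 2.16634 ≈ 2.1663 bits

These are NOT equal (difference: 0.7284 bits). KL divergence is asymmetric: D_KL(P||Q) ≠ D_KL(Q||P) in general.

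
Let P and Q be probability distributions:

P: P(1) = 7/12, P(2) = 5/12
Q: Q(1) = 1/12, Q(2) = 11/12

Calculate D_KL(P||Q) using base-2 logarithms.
1.1637 bits

D_KL(P||Q) = Σ P(x) log₂(P(x)/Q(x))

Computing term by term:
  P(1)·log₂(P(1)/Q(1)) = (7/12)·log₂((7/12)/(1/12)) = 1.63762
  P(2)·log₂(P(2)/Q(2)) = (5/12)·log₂((5/12)/(11/12)) = -0.47396

D_KL(P||Q) = 1.63762 - 0.47396 = 1.16366 ≈ 1.1637 bits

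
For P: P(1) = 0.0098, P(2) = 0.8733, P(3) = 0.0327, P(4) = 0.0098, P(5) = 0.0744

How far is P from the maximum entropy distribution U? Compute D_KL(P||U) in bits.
1.5802 bits

U(i) = 1/5 for all i

D_KL(P||U) = Σ P(x) log₂(P(x) / (1/5))
           = Σ P(x) log₂(P(x)) + log₂(5)
           = log₂(5) - H(P)

H(P) = -Σ P(x) log₂(P(x)):
  -P(1)·log₂(P(1)) = -(0.0098)·log₂(0.0098) = 0.06540
  -P(2)·log₂(P(2)) = -(0.8733)·log₂(0.8733) = 0.17069
  -P(3)·log₂(P(3)) = -(0.0327)·log₂(0.0327) = 0.16136
  -P(4)·log₂(P(4)) = -(0.0098)·log₂(0.0098) = 0.06540
  -P(5)·log₂(P(5)) = -(0.0744)·log₂(0.0744) = 0.27889
H(P) = 0.06540 + 0.17069 + 0.16136 + 0.06540 + 0.27889 = 0.74174 bits

log₂(5) = 2.32193 bits

D_KL(P||U) = 2.32193 - 0.74174 = 1.58019 ≈ 1.5802 bits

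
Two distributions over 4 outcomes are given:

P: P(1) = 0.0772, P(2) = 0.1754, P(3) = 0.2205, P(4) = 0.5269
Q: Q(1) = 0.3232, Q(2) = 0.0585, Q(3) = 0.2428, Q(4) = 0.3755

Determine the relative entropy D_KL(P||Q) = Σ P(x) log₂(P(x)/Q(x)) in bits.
0.3452 bits

D_KL(P||Q) = Σ P(x) log₂(P(x)/Q(x))

Computing term by term:
  P(1)·log₂(P(1)/Q(1)) = 0.0772·log₂(0.0772/0.3232) = -0.15948
  P(2)·log₂(P(2)/Q(2)) = 0.1754·log₂(0.1754/0.0585) = 0.27786
  P(3)·log₂(P(3)/Q(3)) = 0.2205·log₂(0.2205/0.2428) = -0.03065
  P(4)·log₂(P(4)/Q(4)) = 0.5269·log₂(0.5269/0.3755) = 0.25750

D_KL(P||Q) = -0.15948 + 0.27786 - 0.03065 + 0.25750 = 0.34523 ≈ 0.3452 bits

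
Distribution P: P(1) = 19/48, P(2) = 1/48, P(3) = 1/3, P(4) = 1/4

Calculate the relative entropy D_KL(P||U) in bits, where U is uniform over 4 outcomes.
0.3261 bits

U(i) = 1/4 for all i

D_KL(P||U) = Σ P(x) log₂(P(x) / (1/4))
           = Σ P(x) log₂(P(x)) + log₂(4)
           = log₂(4) - H(P)

H(P) = -Σ P(x) log₂(P(x)):
  -P(1)·log₂(P(1)) = -(19/48)·log₂(19/48) = 0.52924
  -P(2)·log₂(P(2)) = -(1/48)·log₂(1/48) = 0.11635
  -P(3)·log₂(P(3)) = -(1/3)·log₂(1/3) = 0.52832
  -P(4)·log₂(P(4)) = -(1/4)·log₂(1/4) = 0.50000
H(P) = 0.52924 + 0.11635 + 0.52832 + 0.50000 = 1.67391 bits

log₂(4) = 2.00000 bits

D_KL(P||U) = 2.00000 - 1.67391 = 0.32609 ≈ 0.3261 bits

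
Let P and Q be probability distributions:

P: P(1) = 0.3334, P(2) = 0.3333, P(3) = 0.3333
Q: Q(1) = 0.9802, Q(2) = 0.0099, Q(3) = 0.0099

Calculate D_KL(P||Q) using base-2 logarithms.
2.8631 bits

D_KL(P||Q) = Σ P(x) log₂(P(x)/Q(x))

Computing term by term:
  P(1)·log₂(P(1)/Q(1)) = 0.3334·log₂(0.3334/0.9802) = -0.51871
  P(2)·log₂(P(2)/Q(2)) = 0.3333·log₂(0.3333/0.0099) = 1.69091
  P(3)·log₂(P(3)/Q(3)) = 0.3333·log₂(0.3333/0.0099) = 1.69091

D_KL(P||Q) = -0.51871 + 1.69091 + 1.69091 = 2.86311 ≈ 2.8631 bits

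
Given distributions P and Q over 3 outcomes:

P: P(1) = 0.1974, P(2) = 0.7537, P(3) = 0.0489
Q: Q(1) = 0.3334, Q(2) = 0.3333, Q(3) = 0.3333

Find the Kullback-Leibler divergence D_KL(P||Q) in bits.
0.6026 bits

D_KL(P||Q) = Σ P(x) log₂(P(x)/Q(x))

Computing term by term:
  P(1)·log₂(P(1)/Q(1)) = 0.1974·log₂(0.1974/0.3334) = -0.14926
  P(2)·log₂(P(2)/Q(2)) = 0.7537·log₂(0.7537/0.3333) = 0.88723
  P(3)·log₂(P(3)/Q(3)) = 0.0489·log₂(0.0489/0.3333) = -0.13540

D_KL(P||Q) = -0.14926 + 0.88723 - 0.13540 = 0.60257 ≈ 0.6026 bits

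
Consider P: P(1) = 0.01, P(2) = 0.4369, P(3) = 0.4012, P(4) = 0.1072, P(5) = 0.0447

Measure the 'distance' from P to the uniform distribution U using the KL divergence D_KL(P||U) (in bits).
0.6592 bits

U(i) = 1/5 for all i

D_KL(P||U) = Σ P(x) log₂(P(x) / (1/5))
           = Σ P(x) log₂(P(x)) + log₂(5)
           = log₂(5) - H(P)

H(P) = -Σ P(x) log₂(P(x)):
  -P(1)·log₂(P(1)) = -(0.01)·log₂(0.01) = 0.06644
  -P(2)·log₂(P(2)) = -(0.4369)·log₂(0.4369) = 0.52193
  -P(3)·log₂(P(3)) = -(0.4012)·log₂(0.4012) = 0.52862
  -P(4)·log₂(P(4)) = -(0.1072)·log₂(0.1072) = 0.34536
  -P(5)·log₂(P(5)) = -(0.0447)·log₂(0.0447) = 0.20042
H(P) = 0.06644 + 0.52193 + 0.52862 + 0.34536 + 0.20042 = 1.66277 bits

log₂(5) = 2.32193 bits

D_KL(P||U) = 2.32193 - 1.66277 = 0.65916 ≈ 0.6592 bits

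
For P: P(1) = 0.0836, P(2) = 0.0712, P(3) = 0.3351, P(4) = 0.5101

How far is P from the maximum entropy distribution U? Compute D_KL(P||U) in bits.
0.4053 bits

U(i) = 1/4 for all i

D_KL(P||U) = Σ P(x) log₂(P(x) / (1/4))
           = Σ P(x) log₂(P(x)) + log₂(4)
           = log₂(4) - H(P)

H(P) = -Σ P(x) log₂(P(x)):
  -P(1)·log₂(P(1)) = -(0.0836)·log₂(0.0836) = 0.29932
  -P(2)·log₂(P(2)) = -(0.0712)·log₂(0.0712) = 0.27141
  -P(3)·log₂(P(3)) = -(0.3351)·log₂(0.3351) = 0.52857
  -P(4)·log₂(P(4)) = -(0.5101)·log₂(0.5101) = 0.49538
H(P) = 0.29932 + 0.27141 + 0.52857 + 0.49538 = 1.59468 bits

log₂(4) = 2.00000 bits

D_KL(P||U) = 2.00000 - 1.59468 = 0.40532 ≈ 0.4053 bits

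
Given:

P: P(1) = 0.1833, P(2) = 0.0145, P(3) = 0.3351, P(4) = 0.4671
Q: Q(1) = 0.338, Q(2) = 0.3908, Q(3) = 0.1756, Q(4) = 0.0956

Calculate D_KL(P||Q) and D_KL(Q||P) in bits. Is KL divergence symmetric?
D_KL(P||Q) = 1.1507 bits, D_KL(Q||P) = 1.7731 bits. No, KL divergence is not symmetric.

D_KL(P||Q) = Σ P(x) log₂(P(x)/Q(x))

Computing term by term:
  P(1)·log₂(P(1)/Q(1)) = 0.1833·log₂(0.1833/0.338) = -0.16182
  P(2)·log₂(P(2)/Q(2)) = 0.0145·log₂(0.0145/0.3908) = -0.06891
  P(3)·log₂(P(3)/Q(3)) = 0.3351·log₂(0.3351/0.1756) = 0.31241
  P(4)·log₂(P(4)/Q(4)) = 0.4671·log₂(0.4671/0.0956) = 1.06903

D_KL(P||Q) = -0.16182 - 0.06891 + 0.31241 + 1.06903 = 1.15071 ≈ 1.1507 bits

D_KL(Q||P) = Σ Q(x) log₂(Q(x)/P(x))

Computing term by term:
  Q(1)·log₂(Q(1)/P(1)) = 0.338·log₂(0.338/0.1833) = 0.29839
  Q(2)·log₂(Q(2)/P(2)) = 0.3908·log₂(0.3908/0.0145) = 1.85720
  Q(3)·log₂(Q(3)/P(3)) = 0.1756·log₂(0.1756/0.3351) = -0.16371
  Q(4)·log₂(Q(4)/P(4)) = 0.0956·log₂(0.0956/0.4671) = -0.21879

D_KL(Q||P) = 0.29839 + 1.85720 - 0.16371 - 0.21879 = 1.77309 ≈ 1.7731 bits

These are NOT equal (difference: 0.6224 bits). KL divergence is asymmetric: D_KL(P||Q) ≠ D_KL(Q||P) in general.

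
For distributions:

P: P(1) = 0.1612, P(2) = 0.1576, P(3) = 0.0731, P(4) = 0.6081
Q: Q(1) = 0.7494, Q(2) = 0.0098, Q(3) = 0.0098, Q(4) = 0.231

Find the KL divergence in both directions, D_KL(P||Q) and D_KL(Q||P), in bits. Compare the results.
D_KL(P||Q) = 1.3353 bits, D_KL(Q||P) = 1.2711 bits. D_KL(P||Q) is larger than D_KL(Q||P) by 0.0642 bits; the two directions differ.

D_KL(P||Q) = Σ P(x) log₂(P(x)/Q(x))

Computing term by term:
  P(1)·log₂(P(1)/Q(1)) = 0.1612·log₂(0.1612/0.7494) = -0.35736
  P(2)·log₂(P(2)/Q(2)) = 0.1576·log₂(0.1576/0.0098) = 0.63156
  P(3)·log₂(P(3)/Q(3)) = 0.0731·log₂(0.0731/0.0098) = 0.21192
  P(4)·log₂(P(4)/Q(4)) = 0.6081·log₂(0.6081/0.231) = 0.84916

D_KL(P||Q) = -0.35736 + 0.63156 + 0.21192 + 0.84916 = 1.33528 ≈ 1.3353 bits

D_KL(Q||P) = Σ Q(x) log₂(Q(x)/P(x))

Computing term by term:
  Q(1)·log₂(Q(1)/P(1)) = 0.7494·log₂(0.7494/0.1612) = 1.66133
  Q(2)·log₂(Q(2)/P(2)) = 0.0098·log₂(0.0098/0.1576) = -0.03927
  Q(3)·log₂(Q(3)/P(3)) = 0.0098·log₂(0.0098/0.0731) = -0.02841
  Q(4)·log₂(Q(4)/P(4)) = 0.231·log₂(0.231/0.6081) = -0.32257

D_KL(Q||P) = 1.66133 - 0.03927 - 0.02841 - 0.32257 = 1.27108 ≈ 1.2711 bits

These are NOT equal (difference: 0.0642 bits). KL divergence is asymmetric: D_KL(P||Q) ≠ D_KL(Q||P) in general.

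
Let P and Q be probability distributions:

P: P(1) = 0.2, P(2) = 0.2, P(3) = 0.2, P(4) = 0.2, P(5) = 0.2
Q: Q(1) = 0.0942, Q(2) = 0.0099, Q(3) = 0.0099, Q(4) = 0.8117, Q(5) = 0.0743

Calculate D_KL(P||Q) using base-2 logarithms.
1.8333 bits

D_KL(P||Q) = Σ P(x) log₂(P(x)/Q(x))

Computing term by term:
  P(1)·log₂(P(1)/Q(1)) = 0.2·log₂(0.2/0.0942) = 0.21724
  P(2)·log₂(P(2)/Q(2)) = 0.2·log₂(0.2/0.0099) = 0.86729
  P(3)·log₂(P(3)/Q(3)) = 0.2·log₂(0.2/0.0099) = 0.86729
  P(4)·log₂(P(4)/Q(4)) = 0.2·log₂(0.2/0.8117) = -0.40419
  P(5)·log₂(P(5)/Q(5)) = 0.2·log₂(0.2/0.0743) = 0.28571

D_KL(P||Q) = 0.21724 + 0.86729 + 0.86729 - 0.40419 + 0.28571 = 1.83334 ≈ 1.8333 bits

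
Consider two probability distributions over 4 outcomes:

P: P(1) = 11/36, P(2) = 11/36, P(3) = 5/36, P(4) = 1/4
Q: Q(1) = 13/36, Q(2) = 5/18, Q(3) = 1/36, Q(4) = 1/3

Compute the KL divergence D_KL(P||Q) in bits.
0.1871 bits

D_KL(P||Q) = Σ P(x) log₂(P(x)/Q(x))

Computing term by term:
  P(1)·log₂(P(1)/Q(1)) = (11/36)·log₂((11/36)/(13/36)) = -0.07364
  P(2)·log₂(P(2)/Q(2)) = (11/36)·log₂((11/36)/(5/18)) = 0.04201
  P(3)·log₂(P(3)/Q(3)) = (5/36)·log₂((5/36)/(1/36)) = 0.32249
  P(4)·log₂(P(4)/Q(4)) = (1/4)·log₂((1/4)/(1/3)) = -0.10376

D_KL(P||Q) = -0.07364 + 0.04201 + 0.32249 - 0.10376 = 0.18710 ≈ 0.1871 bits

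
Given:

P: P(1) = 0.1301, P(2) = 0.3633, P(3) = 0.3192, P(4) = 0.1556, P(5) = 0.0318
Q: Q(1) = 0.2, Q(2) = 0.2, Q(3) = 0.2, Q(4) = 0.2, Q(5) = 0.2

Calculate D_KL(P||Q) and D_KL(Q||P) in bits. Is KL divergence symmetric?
D_KL(P||Q) = 0.3067 bits, D_KL(Q||P) = 0.4200 bits. No, KL divergence is not symmetric.

D_KL(P||Q) = Σ P(x) log₂(P(x)/Q(x))

Computing term by term:
  P(1)·log₂(P(1)/Q(1)) = 0.1301·log₂(0.1301/0.2) = -0.08071
  P(2)·log₂(P(2)/Q(2)) = 0.3633·log₂(0.3633/0.2) = 0.31286
  P(3)·log₂(P(3)/Q(3)) = 0.3192·log₂(0.3192/0.2) = 0.21529
  P(4)·log₂(P(4)/Q(4)) = 0.1556·log₂(0.1556/0.2) = -0.05635
  P(5)·log₂(P(5)/Q(5)) = 0.0318·log₂(0.0318/0.2) = -0.08436

D_KL(P||Q) = -0.08071 + 0.31286 + 0.21529 - 0.05635 - 0.08436 = 0.30673 ≈ 0.3067 bits

D_KL(Q||P) = Σ Q(x) log₂(Q(x)/P(x))

Computing term by term:
  Q(1)·log₂(Q(1)/P(1)) = 0.2·log₂(0.2/0.1301) = 0.12408
  Q(2)·log₂(Q(2)/P(2)) = 0.2·log₂(0.2/0.3633) = -0.17223
  Q(3)·log₂(Q(3)/P(3)) = 0.2·log₂(0.2/0.3192) = -0.13489
  Q(4)·log₂(Q(4)/P(4)) = 0.2·log₂(0.2/0.1556) = 0.07243
  Q(5)·log₂(Q(5)/P(5)) = 0.2·log₂(0.2/0.0318) = 0.53058

D_KL(Q||P) = 0.12408 - 0.17223 - 0.13489 + 0.07243 + 0.53058 = 0.41997 ≈ 0.4200 bits

These are NOT equal (difference: 0.1133 bits). KL divergence is asymmetric: D_KL(P||Q) ≠ D_KL(Q||P) in general.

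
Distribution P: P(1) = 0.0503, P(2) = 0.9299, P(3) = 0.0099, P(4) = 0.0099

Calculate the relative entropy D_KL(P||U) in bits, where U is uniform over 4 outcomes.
1.5537 bits

U(i) = 1/4 for all i

D_KL(P||U) = Σ P(x) log₂(P(x) / (1/4))
           = Σ P(x) log₂(P(x)) + log₂(4)
           = log₂(4) - H(P)

H(P) = -Σ P(x) log₂(P(x)):
  -P(1)·log₂(P(1)) = -(0.0503)·log₂(0.0503) = 0.21696
  -P(2)·log₂(P(2)) = -(0.9299)·log₂(0.9299) = 0.09750
  -P(3)·log₂(P(3)) = -(0.0099)·log₂(0.0099) = 0.06592
  -P(4)·log₂(P(4)) = -(0.0099)·log₂(0.0099) = 0.06592
H(P) = 0.21696 + 0.09750 + 0.06592 + 0.06592 = 0.44630 bits

log₂(4) = 2.00000 bits

D_KL(P||U) = 2.00000 - 0.44630 = 1.55370 ≈ 1.5537 bits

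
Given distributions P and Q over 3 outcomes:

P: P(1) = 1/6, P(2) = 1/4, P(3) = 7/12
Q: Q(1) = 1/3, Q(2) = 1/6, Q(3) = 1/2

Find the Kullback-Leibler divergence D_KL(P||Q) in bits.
0.1093 bits

D_KL(P||Q) = Σ P(x) log₂(P(x)/Q(x))

Computing term by term:
  P(1)·log₂(P(1)/Q(1)) = (1/6)·log₂((1/6)/(1/3)) = -0.16667
  P(2)·log₂(P(2)/Q(2)) = (1/4)·log₂((1/4)/(1/6)) = 0.14624
  P(3)·log₂(P(3)/Q(3)) = (7/12)·log₂((7/12)/(1/2)) = 0.12973

D_KL(P||Q) = -0.16667 + 0.14624 + 0.12973 = 0.10930 ≈ 0.1093 bits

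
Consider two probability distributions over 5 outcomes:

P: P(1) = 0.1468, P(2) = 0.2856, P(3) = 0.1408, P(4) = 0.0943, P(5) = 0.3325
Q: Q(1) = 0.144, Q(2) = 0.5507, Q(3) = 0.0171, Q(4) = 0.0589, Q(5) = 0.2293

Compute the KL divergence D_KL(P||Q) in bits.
0.4041 bits

D_KL(P||Q) = Σ P(x) log₂(P(x)/Q(x))

Computing term by term:
  P(1)·log₂(P(1)/Q(1)) = 0.1468·log₂(0.1468/0.144) = 0.00408
  P(2)·log₂(P(2)/Q(2)) = 0.2856·log₂(0.2856/0.5507) = -0.27054
  P(3)·log₂(P(3)/Q(3)) = 0.1408·log₂(0.1408/0.0171) = 0.42825
  P(4)·log₂(P(4)/Q(4)) = 0.0943·log₂(0.0943/0.0589) = 0.06403
  P(5)·log₂(P(5)/Q(5)) = 0.3325·log₂(0.3325/0.2293) = 0.17826

D_KL(P||Q) = 0.00408 - 0.27054 + 0.42825 + 0.06403 + 0.17826 = 0.40408 ≈ 0.4041 bits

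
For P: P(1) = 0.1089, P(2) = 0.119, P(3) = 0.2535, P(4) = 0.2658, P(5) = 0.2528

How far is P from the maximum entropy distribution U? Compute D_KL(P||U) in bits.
0.0966 bits

U(i) = 1/5 for all i

D_KL(P||U) = Σ P(x) log₂(P(x) / (1/5))
           = Σ P(x) log₂(P(x)) + log₂(5)
           = log₂(5) - H(P)

H(P) = -Σ P(x) log₂(P(x)):
  -P(1)·log₂(P(1)) = -(0.1089)·log₂(0.1089) = 0.34836
  -P(2)·log₂(P(2)) = -(0.119)·log₂(0.119) = 0.36545
  -P(3)·log₂(P(3)) = -(0.2535)·log₂(0.2535) = 0.50192
  -P(4)·log₂(P(4)) = -(0.2658)·log₂(0.2658) = 0.50810
  -P(5)·log₂(P(5)) = -(0.2528)·log₂(0.2528) = 0.50154
H(P) = 0.34836 + 0.36545 + 0.50192 + 0.50810 + 0.50154 = 2.22537 bits

log₂(5) = 2.32193 bits

D_KL(P||U) = 2.32193 - 2.22537 = 0.09656 ≈ 0.0966 bits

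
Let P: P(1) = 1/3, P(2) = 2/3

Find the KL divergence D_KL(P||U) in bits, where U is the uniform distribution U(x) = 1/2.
0.0817 bits

U(i) = 1/2 for all i

D_KL(P||U) = Σ P(x) log₂(P(x) / (1/2))
           = Σ P(x) log₂(P(x)) + log₂(2)
           = log₂(2) - H(P)

H(P) = -Σ P(x) log₂(P(x)):
  -P(1)·log₂(P(1)) = -(1/3)·log₂(1/3) = 0.52832
  -P(2)·log₂(P(2)) = -(2/3)·log₂(2/3) = 0.38998
H(P) = 0.52832 + 0.38998 = 0.91830 bits

log₂(2) = 1.00000 bits

D_KL(P||U) = 1.00000 - 0.91830 = 0.08170 ≈ 0.0817 bits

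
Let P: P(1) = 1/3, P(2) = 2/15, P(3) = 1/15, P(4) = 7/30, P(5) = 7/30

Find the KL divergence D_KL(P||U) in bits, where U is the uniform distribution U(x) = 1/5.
0.1658 bits

U(i) = 1/5 for all i

D_KL(P||U) = Σ P(x) log₂(P(x) / (1/5))
           = Σ P(x) log₂(P(x)) + log₂(5)
           = log₂(5) - H(P)

H(P) = -Σ P(x) log₂(P(x)):
  -P(1)·log₂(P(1)) = -(1/3)·log₂(1/3) = 0.52832
  -P(2)·log₂(P(2)) = -(2/15)·log₂(2/15) = 0.38759
  -P(3)·log₂(P(3)) = -(1/15)·log₂(1/15) = 0.26046
  -P(4)·log₂(P(4)) = -(7/30)·log₂(7/30) = 0.48989
  -P(5)·log₂(P(5)) = -(7/30)·log₂(7/30) = 0.48989
H(P) = 0.52832 + 0.38759 + 0.26046 + 0.48989 + 0.48989 = 2.15615 bits

log₂(5) = 2.32193 bits

D_KL(P||U) = 2.32193 - 2.15615 = 0.16578 ≈ 0.1658 bits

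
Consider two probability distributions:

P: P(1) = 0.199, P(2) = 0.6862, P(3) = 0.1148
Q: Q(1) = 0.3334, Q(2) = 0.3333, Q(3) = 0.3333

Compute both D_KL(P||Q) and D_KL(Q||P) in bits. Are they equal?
D_KL(P||Q) = 0.3902 bits, D_KL(Q||P) = 0.4135 bits. No, they are not equal.

D_KL(P||Q) = Σ P(x) log₂(P(x)/Q(x))

Computing term by term:
  P(1)·log₂(P(1)/Q(1)) = 0.199·log₂(0.199/0.3334) = -0.14815
  P(2)·log₂(P(2)/Q(2)) = 0.6862·log₂(0.6862/0.3333) = 0.71489
  P(3)·log₂(P(3)/Q(3)) = 0.1148·log₂(0.1148/0.3333) = -0.17653

D_KL(P||Q) = -0.14815 + 0.71489 - 0.17653 = 0.39021 ≈ 0.3902 bits

D_KL(Q||P) = Σ Q(x) log₂(Q(x)/P(x))

Computing term by term:
  Q(1)·log₂(Q(1)/P(1)) = 0.3334·log₂(0.3334/0.199) = 0.24821
  Q(2)·log₂(Q(2)/P(2)) = 0.3333·log₂(0.3333/0.6862) = -0.34723
  Q(3)·log₂(Q(3)/P(3)) = 0.3333·log₂(0.3333/0.1148) = 0.51251

D_KL(Q||P) = 0.24821 - 0.34723 + 0.51251 = 0.41349 ≈ 0.4135 bits

These are NOT equal (difference: 0.0233 bits). KL divergence is asymmetric: D_KL(P||Q) ≠ D_KL(Q||P) in general.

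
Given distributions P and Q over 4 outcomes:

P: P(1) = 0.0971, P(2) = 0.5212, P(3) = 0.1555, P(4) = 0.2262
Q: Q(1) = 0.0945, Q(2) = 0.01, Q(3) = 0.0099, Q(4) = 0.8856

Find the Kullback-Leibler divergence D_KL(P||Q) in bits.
3.1491 bits

D_KL(P||Q) = Σ P(x) log₂(P(x)/Q(x))

Computing term by term:
  P(1)·log₂(P(1)/Q(1)) = 0.0971·log₂(0.0971/0.0945) = 0.00380
  P(2)·log₂(P(2)/Q(2)) = 0.5212·log₂(0.5212/0.01) = 2.97280
  P(3)·log₂(P(3)/Q(3)) = 0.1555·log₂(0.1555/0.0099) = 0.61785
  P(4)·log₂(P(4)/Q(4)) = 0.2262·log₂(0.2262/0.8856) = -0.44540

D_KL(P||Q) = 0.00380 + 2.97280 + 0.61785 - 0.44540 = 3.14905 ≈ 3.1491 bits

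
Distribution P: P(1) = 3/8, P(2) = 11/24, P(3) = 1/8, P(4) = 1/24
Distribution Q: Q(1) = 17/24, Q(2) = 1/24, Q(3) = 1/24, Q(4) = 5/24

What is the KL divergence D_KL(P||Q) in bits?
1.3429 bits

D_KL(P||Q) = Σ P(x) log₂(P(x)/Q(x))

Computing term by term:
  P(1)·log₂(P(1)/Q(1)) = (3/8)·log₂((3/8)/(17/24)) = -0.34408
  P(2)·log₂(P(2)/Q(2)) = (11/24)·log₂((11/24)/(1/24)) = 1.58557
  P(3)·log₂(P(3)/Q(3)) = (1/8)·log₂((1/8)/(1/24)) = 0.19812
  P(4)·log₂(P(4)/Q(4)) = (1/24)·log₂((1/24)/(5/24)) = -0.09675

D_KL(P||Q) = -0.34408 + 1.58557 + 0.19812 - 0.09675 = 1.34286 ≈ 1.3429 bits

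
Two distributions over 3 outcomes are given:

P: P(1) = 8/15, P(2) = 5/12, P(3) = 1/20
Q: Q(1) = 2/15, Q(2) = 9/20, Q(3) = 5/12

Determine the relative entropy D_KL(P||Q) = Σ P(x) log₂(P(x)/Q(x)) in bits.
0.8675 bits

D_KL(P||Q) = Σ P(x) log₂(P(x)/Q(x))

Computing term by term:
  P(1)·log₂(P(1)/Q(1)) = (8/15)·log₂((8/15)/(2/15)) = 1.06667
  P(2)·log₂(P(2)/Q(2)) = (5/12)·log₂((5/12)/(9/20)) = -0.04626
  P(3)·log₂(P(3)/Q(3)) = (1/20)·log₂((1/20)/(5/12)) = -0.15294

D_KL(P||Q) = 1.06667 - 0.04626 - 0.15294 = 0.86747 ≈ 0.8675 bits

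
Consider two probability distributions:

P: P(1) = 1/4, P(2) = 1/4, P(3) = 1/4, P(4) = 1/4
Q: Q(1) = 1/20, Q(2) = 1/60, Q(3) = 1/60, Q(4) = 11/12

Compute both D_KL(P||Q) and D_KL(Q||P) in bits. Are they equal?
D_KL(P||Q) = 2.0653 bits, D_KL(Q||P) = 1.4719 bits. No, they are not equal.

D_KL(P||Q) = Σ P(x) log₂(P(x)/Q(x))

Computing term by term:
  P(1)·log₂(P(1)/Q(1)) = (1/4)·log₂((1/4)/(1/20)) = 0.58048
  P(2)·log₂(P(2)/Q(2)) = (1/4)·log₂((1/4)/(1/60)) = 0.97672
  P(3)·log₂(P(3)/Q(3)) = (1/4)·log₂((1/4)/(1/60)) = 0.97672
  P(4)·log₂(P(4)/Q(4)) = (1/4)·log₂((1/4)/(11/12)) = -0.46862

D_KL(P||Q) = 0.58048 + 0.97672 + 0.97672 - 0.46862 = 2.06530 ≈ 2.0653 bits

D_KL(Q||P) = Σ Q(x) log₂(Q(x)/P(x))

Computing term by term:
  Q(1)·log₂(Q(1)/P(1)) = (1/20)·log₂((1/20)/(1/4)) = -0.11610
  Q(2)·log₂(Q(2)/P(2)) = (1/60)·log₂((1/60)/(1/4)) = -0.06511
  Q(3)·log₂(Q(3)/P(3)) = (1/60)·log₂((1/60)/(1/4)) = -0.06511
  Q(4)·log₂(Q(4)/P(4)) = (11/12)·log₂((11/12)/(1/4)) = 1.71826

D_KL(Q||P) = -0.11610 - 0.06511 - 0.06511 + 1.71826 = 1.47194 ≈ 1.4719 bits

These are NOT equal (difference: 0.5934 bits). KL divergence is asymmetric: D_KL(P||Q) ≠ D_KL(Q||P) in general.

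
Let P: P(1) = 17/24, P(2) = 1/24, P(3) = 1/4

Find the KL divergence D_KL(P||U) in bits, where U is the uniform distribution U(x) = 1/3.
0.5415 bits

U(i) = 1/3 for all i

D_KL(P||U) = Σ P(x) log₂(P(x) / (1/3))
           = Σ P(x) log₂(P(x)) + log₂(3)
           = log₂(3) - H(P)

H(P) = -Σ P(x) log₂(P(x)):
  -P(1)·log₂(P(1)) = -(17/24)·log₂(17/24) = 0.35240
  -P(2)·log₂(P(2)) = -(1/24)·log₂(1/24) = 0.19104
  -P(3)·log₂(P(3)) = -(1/4)·log₂(1/4) = 0.50000
H(P) = 0.35240 + 0.19104 + 0.50000 = 1.04344 bits

log₂(3) = 1.58496 bits

D_KL(P||U) = 1.58496 - 1.04344 = 0.54152 ≈ 0.5415 bits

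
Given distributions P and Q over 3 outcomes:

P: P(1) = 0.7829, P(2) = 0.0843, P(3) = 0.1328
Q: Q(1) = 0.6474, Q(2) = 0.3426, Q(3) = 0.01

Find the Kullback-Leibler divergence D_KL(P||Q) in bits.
0.5396 bits

D_KL(P||Q) = Σ P(x) log₂(P(x)/Q(x))

Computing term by term:
  P(1)·log₂(P(1)/Q(1)) = 0.7829·log₂(0.7829/0.6474) = 0.21465
  P(2)·log₂(P(2)/Q(2)) = 0.0843·log₂(0.0843/0.3426) = -0.17053
  P(3)·log₂(P(3)/Q(3)) = 0.1328·log₂(0.1328/0.01) = 0.49550

D_KL(P||Q) = 0.21465 - 0.17053 + 0.49550 = 0.53962 ≈ 0.5396 bits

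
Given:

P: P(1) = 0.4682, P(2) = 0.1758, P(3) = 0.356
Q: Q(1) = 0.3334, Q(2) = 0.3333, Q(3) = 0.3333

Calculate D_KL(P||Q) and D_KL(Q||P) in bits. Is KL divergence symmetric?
D_KL(P||Q) = 0.1010 bits, D_KL(Q||P) = 0.1126 bits. No, KL divergence is not symmetric.

D_KL(P||Q) = Σ P(x) log₂(P(x)/Q(x))

Computing term by term:
  P(1)·log₂(P(1)/Q(1)) = 0.4682·log₂(0.4682/0.3334) = 0.22936
  P(2)·log₂(P(2)/Q(2)) = 0.1758·log₂(0.1758/0.3333) = -0.16224
  P(3)·log₂(P(3)/Q(3)) = 0.356·log₂(0.356/0.3333) = 0.03384

D_KL(P||Q) = 0.22936 - 0.16224 + 0.03384 = 0.10096 ≈ 0.1010 bits

D_KL(Q||P) = Σ Q(x) log₂(Q(x)/P(x))

Computing term by term:
  Q(1)·log₂(Q(1)/P(1)) = 0.3334·log₂(0.3334/0.4682) = -0.16332
  Q(2)·log₂(Q(2)/P(2)) = 0.3333·log₂(0.3333/0.1758) = 0.30760
  Q(3)·log₂(Q(3)/P(3)) = 0.3333·log₂(0.3333/0.356) = -0.03168

D_KL(Q||P) = -0.16332 + 0.30760 - 0.03168 = 0.11260 ≈ 0.1126 bits

These are NOT equal (difference: 0.0116 bits). KL divergence is asymmetric: D_KL(P||Q) ≠ D_KL(Q||P) in general.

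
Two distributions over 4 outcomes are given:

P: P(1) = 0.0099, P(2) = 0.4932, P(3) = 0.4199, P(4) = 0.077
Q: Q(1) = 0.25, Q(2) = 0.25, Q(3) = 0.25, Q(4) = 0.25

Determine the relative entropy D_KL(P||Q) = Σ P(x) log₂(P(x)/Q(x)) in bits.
0.6207 bits

D_KL(P||Q) = Σ P(x) log₂(P(x)/Q(x))

Computing term by term:
  P(1)·log₂(P(1)/Q(1)) = 0.0099·log₂(0.0099/0.25) = -0.04612
  P(2)·log₂(P(2)/Q(2)) = 0.4932·log₂(0.4932/0.25) = 0.48346
  P(3)·log₂(P(3)/Q(3)) = 0.4199·log₂(0.4199/0.25) = 0.31413
  P(4)·log₂(P(4)/Q(4)) = 0.077·log₂(0.077/0.25) = -0.13082

D_KL(P||Q) = -0.04612 + 0.48346 + 0.31413 - 0.13082 = 0.62065 ≈ 0.6207 bits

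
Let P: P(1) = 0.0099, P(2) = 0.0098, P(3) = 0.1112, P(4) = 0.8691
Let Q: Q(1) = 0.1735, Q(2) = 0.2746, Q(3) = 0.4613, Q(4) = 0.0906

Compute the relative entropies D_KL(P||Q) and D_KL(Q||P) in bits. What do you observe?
D_KL(P||Q) = 2.5187 bits, D_KL(Q||P) = 2.6885 bits. The two directions give different values (D_KL(Q||P) exceeds D_KL(P||Q) by 0.1698 bits): KL divergence is asymmetric.

D_KL(P||Q) = Σ P(x) log₂(P(x)/Q(x))

Computing term by term:
  P(1)·log₂(P(1)/Q(1)) = 0.0099·log₂(0.0099/0.1735) = -0.04090
  P(2)·log₂(P(2)/Q(2)) = 0.0098·log₂(0.0098/0.2746) = -0.04712
  P(3)·log₂(P(3)/Q(3)) = 0.1112·log₂(0.1112/0.4613) = -0.22824
  P(4)·log₂(P(4)/Q(4)) = 0.8691·log₂(0.8691/0.0906) = 2.83495

D_KL(P||Q) = -0.04090 - 0.04712 - 0.22824 + 2.83495 = 2.51869 ≈ 2.5187 bits

D_KL(Q||P) = Σ Q(x) log₂(Q(x)/P(x))

Computing term by term:
  Q(1)·log₂(Q(1)/P(1)) = 0.1735·log₂(0.1735/0.0099) = 0.71679
  Q(2)·log₂(Q(2)/P(2)) = 0.2746·log₂(0.2746/0.0098) = 1.32039
  Q(3)·log₂(Q(3)/P(3)) = 0.4613·log₂(0.4613/0.1112) = 0.94684
  Q(4)·log₂(Q(4)/P(4)) = 0.0906·log₂(0.0906/0.8691) = -0.29553

D_KL(Q||P) = 0.71679 + 1.32039 + 0.94684 - 0.29553 = 2.68849 ≈ 2.6885 bits

These are NOT equal (difference: 0.1698 bits). KL divergence is asymmetric: D_KL(P||Q) ≠ D_KL(Q||P) in general.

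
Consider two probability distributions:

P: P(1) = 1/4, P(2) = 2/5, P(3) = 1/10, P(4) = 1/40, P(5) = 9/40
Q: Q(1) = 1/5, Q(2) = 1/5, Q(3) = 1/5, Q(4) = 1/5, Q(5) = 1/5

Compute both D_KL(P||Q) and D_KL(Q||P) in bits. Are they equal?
D_KL(P||Q) = 0.3437 bits, D_KL(Q||P) = 0.5016 bits. No, they are not equal.

D_KL(P||Q) = Σ P(x) log₂(P(x)/Q(x))

Computing term by term:
  P(1)·log₂(P(1)/Q(1)) = (1/4)·log₂((1/4)/(1/5)) = 0.08048
  P(2)·log₂(P(2)/Q(2)) = (2/5)·log₂((2/5)/(1/5)) = 0.40000
  P(3)·log₂(P(3)/Q(3)) = (1/10)·log₂((1/10)/(1/5)) = -0.10000
  P(4)·log₂(P(4)/Q(4)) = (1/40)·log₂((1/40)/(1/5)) = -0.07500
  P(5)·log₂(P(5)/Q(5)) = (9/40)·log₂((9/40)/(1/5)) = 0.03823

D_KL(P||Q) = 0.08048 + 0.40000 - 0.10000 - 0.07500 + 0.03823 = 0.34371 ≈ 0.3437 bits

D_KL(Q||P) = Σ Q(x) log₂(Q(x)/P(x))

Computing term by term:
  Q(1)·log₂(Q(1)/P(1)) = (1/5)·log₂((1/5)/(1/4)) = -0.06439
  Q(2)·log₂(Q(2)/P(2)) = (1/5)·log₂((1/5)/(2/5)) = -0.20000
  Q(3)·log₂(Q(3)/P(3)) = (1/5)·log₂((1/5)/(1/10)) = 0.20000
  Q(4)·log₂(Q(4)/P(4)) = (1/5)·log₂((1/5)/(1/40)) = 0.60000
  Q(5)·log₂(Q(5)/P(5)) = (1/5)·log₂((1/5)/(9/40)) = -0.03399

D_KL(Q||P) = -0.06439 - 0.20000 + 0.20000 + 0.60000 - 0.03399 = 0.50162 ≈ 0.5016 bits

These are NOT equal (difference: 0.1579 bits). KL divergence is asymmetric: D_KL(P||Q) ≠ D_KL(Q||P) in general.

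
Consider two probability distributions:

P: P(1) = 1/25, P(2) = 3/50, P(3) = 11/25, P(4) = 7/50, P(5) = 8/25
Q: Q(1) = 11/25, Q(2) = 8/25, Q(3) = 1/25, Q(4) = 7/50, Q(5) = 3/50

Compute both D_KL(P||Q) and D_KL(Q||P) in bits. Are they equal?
D_KL(P||Q) = 2.0117 bits, D_KL(Q||P) = 2.0117 bits. Yes, in this case they are equal (although KL divergence is not symmetric in general).

D_KL(P||Q) = Σ P(x) log₂(P(x)/Q(x))

Computing term by term:
  P(1)·log₂(P(1)/Q(1)) = (1/25)·log₂((1/25)/(11/25)) = -0.13838
  P(2)·log₂(P(2)/Q(2)) = (3/50)·log₂((3/50)/(8/25)) = -0.14490
  P(3)·log₂(P(3)/Q(3)) = (11/25)·log₂((11/25)/(1/25)) = 1.52215
  P(4)·log₂(P(4)/Q(4)) = (7/50)·log₂((7/50)/(7/50)) = 0.00000
  P(5)·log₂(P(5)/Q(5)) = (8/25)·log₂((8/25)/(3/50)) = 0.77281

D_KL(P||Q) = -0.13838 - 0.14490 + 1.52215 + 0.00000 + 0.77281 = 2.01168 ≈ 2.0117 bits

D_KL(Q||P) = Σ Q(x) log₂(Q(x)/P(x))

Computing term by term:
  Q(1)·log₂(Q(1)/P(1)) = (11/25)·log₂((11/25)/(1/25)) = 1.52215
  Q(2)·log₂(Q(2)/P(2)) = (8/25)·log₂((8/25)/(3/50)) = 0.77281
  Q(3)·log₂(Q(3)/P(3)) = (1/25)·log₂((1/25)/(11/25)) = -0.13838
  Q(4)·log₂(Q(4)/P(4)) = (7/50)·log₂((7/50)/(7/50)) = 0.00000
  Q(5)·log₂(Q(5)/P(5)) = (3/50)·log₂((3/50)/(8/25)) = -0.14490

D_KL(Q||P) = 1.52215 + 0.77281 - 0.13838 + 0.00000 - 0.14490 = 2.01168 ≈ 2.0117 bits

These ARE equal here. Q is P with outcomes relabeled (Q(1) = P(3), Q(2) = P(5), Q(3) = P(1), Q(5) = P(2)) by a relabeling that is its own inverse, so the two sums contain exactly the same terms in a different order. This is a special case — KL divergence is not symmetric in general: D_KL(P||Q) ≠ D_KL(Q||P) for most P, Q.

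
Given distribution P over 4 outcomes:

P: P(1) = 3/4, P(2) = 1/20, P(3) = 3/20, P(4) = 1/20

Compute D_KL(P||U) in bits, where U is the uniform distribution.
0.8460 bits

U(i) = 1/4 for all i

D_KL(P||U) = Σ P(x) log₂(P(x) / (1/4))
           = Σ P(x) log₂(P(x)) + log₂(4)
           = log₂(4) - H(P)

H(P) = -Σ P(x) log₂(P(x)):
  -P(1)·log₂(P(1)) = -(3/4)·log₂(3/4) = 0.31128
  -P(2)·log₂(P(2)) = -(1/20)·log₂(1/20) = 0.21610
  -P(3)·log₂(P(3)) = -(3/20)·log₂(3/20) = 0.41054
  -P(4)·log₂(P(4)) = -(1/20)·log₂(1/20) = 0.21610
H(P) = 0.31128 + 0.21610 + 0.41054 + 0.21610 = 1.15402 bits

log₂(4) = 2.00000 bits

D_KL(P||U) = 2.00000 - 1.15402 = 0.84598 ≈ 0.8460 bits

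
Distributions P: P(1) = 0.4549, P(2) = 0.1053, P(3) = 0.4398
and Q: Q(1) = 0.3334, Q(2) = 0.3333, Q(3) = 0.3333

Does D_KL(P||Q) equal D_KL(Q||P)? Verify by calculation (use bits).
D_KL(P||Q) = 0.2048 bits, D_KL(Q||P) = 0.2713 bits. No — D_KL(P||Q) ≠ D_KL(Q||P) for this pair.

D_KL(P||Q) = Σ P(x) log₂(P(x)/Q(x))

Computing term by term:
  P(1)·log₂(P(1)/Q(1)) = 0.4549·log₂(0.4549/0.3334) = 0.20393
  P(2)·log₂(P(2)/Q(2)) = 0.1053·log₂(0.1053/0.3333) = -0.17504
  P(3)·log₂(P(3)/Q(3)) = 0.4398·log₂(0.4398/0.3333) = 0.17593

D_KL(P||Q) = 0.20393 - 0.17504 + 0.17593 = 0.20482 ≈ 0.2048 bits

D_KL(Q||P) = Σ Q(x) log₂(Q(x)/P(x))

Computing term by term:
  Q(1)·log₂(Q(1)/P(1)) = 0.3334·log₂(0.3334/0.4549) = -0.14946
  Q(2)·log₂(Q(2)/P(2)) = 0.3333·log₂(0.3333/0.1053) = 0.55405
  Q(3)·log₂(Q(3)/P(3)) = 0.3333·log₂(0.3333/0.4398) = -0.13333

D_KL(Q||P) = -0.14946 + 0.55405 - 0.13333 = 0.27126 ≈ 0.2713 bits

These are NOT equal (difference: 0.0665 bits). KL divergence is asymmetric: D_KL(P||Q) ≠ D_KL(Q||P) in general.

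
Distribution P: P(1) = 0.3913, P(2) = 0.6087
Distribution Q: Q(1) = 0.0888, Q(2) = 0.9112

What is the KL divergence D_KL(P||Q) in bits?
0.4830 bits

D_KL(P||Q) = Σ P(x) log₂(P(x)/Q(x))

Computing term by term:
  P(1)·log₂(P(1)/Q(1)) = 0.3913·log₂(0.3913/0.0888) = 0.83724
  P(2)·log₂(P(2)/Q(2)) = 0.6087·log₂(0.6087/0.9112) = -0.35429

D_KL(P||Q) = 0.83724 - 0.35429 = 0.48295 ≈ 0.4830 bits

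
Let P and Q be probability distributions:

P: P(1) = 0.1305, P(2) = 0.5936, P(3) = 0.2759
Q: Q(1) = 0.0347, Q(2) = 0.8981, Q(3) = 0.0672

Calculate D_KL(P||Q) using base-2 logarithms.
0.4570 bits

D_KL(P||Q) = Σ P(x) log₂(P(x)/Q(x))

Computing term by term:
  P(1)·log₂(P(1)/Q(1)) = 0.1305·log₂(0.1305/0.0347) = 0.24939
  P(2)·log₂(P(2)/Q(2)) = 0.5936·log₂(0.5936/0.8981) = -0.35461
  P(3)·log₂(P(3)/Q(3)) = 0.2759·log₂(0.2759/0.0672) = 0.56218

D_KL(P||Q) = 0.24939 - 0.35461 + 0.56218 = 0.45696 ≈ 0.4570 bits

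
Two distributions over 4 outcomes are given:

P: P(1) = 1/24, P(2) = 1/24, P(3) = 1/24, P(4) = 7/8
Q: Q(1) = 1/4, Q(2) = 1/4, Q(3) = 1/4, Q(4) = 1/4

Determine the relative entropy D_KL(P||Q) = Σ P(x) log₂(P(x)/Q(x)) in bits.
1.2583 bits

D_KL(P||Q) = Σ P(x) log₂(P(x)/Q(x))

Computing term by term:
  P(1)·log₂(P(1)/Q(1)) = (1/24)·log₂((1/24)/(1/4)) = -0.10771
  P(2)·log₂(P(2)/Q(2)) = (1/24)·log₂((1/24)/(1/4)) = -0.10771
  P(3)·log₂(P(3)/Q(3)) = (1/24)·log₂((1/24)/(1/4)) = -0.10771
  P(4)·log₂(P(4)/Q(4)) = (7/8)·log₂((7/8)/(1/4)) = 1.58144

D_KL(P||Q) = -0.10771 - 0.10771 - 0.10771 + 1.58144 = 1.25831 ≈ 1.2583 bits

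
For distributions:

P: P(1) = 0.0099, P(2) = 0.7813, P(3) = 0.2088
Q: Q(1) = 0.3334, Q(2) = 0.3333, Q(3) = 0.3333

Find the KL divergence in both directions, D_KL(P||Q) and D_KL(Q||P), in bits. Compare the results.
D_KL(P||Q) = 0.7692 bits, D_KL(Q||P) = 1.5068 bits. D_KL(Q||P) is larger than D_KL(P||Q) by 0.7376 bits; the two directions differ.

D_KL(P||Q) = Σ P(x) log₂(P(x)/Q(x))

Computing term by term:
  P(1)·log₂(P(1)/Q(1)) = 0.0099·log₂(0.0099/0.3334) = -0.05023
  P(2)·log₂(P(2)/Q(2)) = 0.7813·log₂(0.7813/0.3333) = 0.96026
  P(3)·log₂(P(3)/Q(3)) = 0.2088·log₂(0.2088/0.3333) = -0.14088

D_KL(P||Q) = -0.05023 + 0.96026 - 0.14088 = 0.76915 ≈ 0.7692 bits

D_KL(Q||P) = Σ Q(x) log₂(Q(x)/P(x))

Computing term by term:
  Q(1)·log₂(Q(1)/P(1)) = 0.3334·log₂(0.3334/0.0099) = 1.69157
  Q(2)·log₂(Q(2)/P(2)) = 0.3333·log₂(0.3333/0.7813) = -0.40964
  Q(3)·log₂(Q(3)/P(3)) = 0.3333·log₂(0.3333/0.2088) = 0.22488

D_KL(Q||P) = 1.69157 - 0.40964 + 0.22488 = 1.50681 ≈ 1.5068 bits

These are NOT equal (difference: 0.7376 bits). KL divergence is asymmetric: D_KL(P||Q) ≠ D_KL(Q||P) in general.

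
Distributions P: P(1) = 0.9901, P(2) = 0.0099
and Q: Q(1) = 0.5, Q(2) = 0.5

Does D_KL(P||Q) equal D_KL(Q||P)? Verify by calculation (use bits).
D_KL(P||Q) = 0.9199 bits, D_KL(Q||P) = 2.3364 bits. No — D_KL(P||Q) ≠ D_KL(Q||P) for this pair.

D_KL(P||Q) = Σ P(x) log₂(P(x)/Q(x))

Computing term by term:
  P(1)·log₂(P(1)/Q(1)) = 0.9901·log₂(0.9901/0.5) = 0.97589
  P(2)·log₂(P(2)/Q(2)) = 0.0099·log₂(0.0099/0.5) = -0.05602

D_KL(P||Q) = 0.97589 - 0.05602 = 0.91987 ≈ 0.9199 bits

D_KL(Q||P) = Σ Q(x) log₂(Q(x)/P(x))

Computing term by term:
  Q(1)·log₂(Q(1)/P(1)) = 0.5·log₂(0.5/0.9901) = -0.49282
  Q(2)·log₂(Q(2)/P(2)) = 0.5·log₂(0.5/0.0099) = 2.82918

D_KL(Q||P) = -0.49282 + 2.82918 = 2.33636 ≈ 2.3364 bits

These are NOT equal (difference: 1.4165 bits). KL divergence is asymmetric: D_KL(P||Q) ≠ D_KL(Q||P) in general.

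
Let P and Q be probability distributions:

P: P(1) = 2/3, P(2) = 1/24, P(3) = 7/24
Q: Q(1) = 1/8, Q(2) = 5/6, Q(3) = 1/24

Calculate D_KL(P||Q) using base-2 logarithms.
2.2488 bits

D_KL(P||Q) = Σ P(x) log₂(P(x)/Q(x))

Computing term by term:
  P(1)·log₂(P(1)/Q(1)) = (2/3)·log₂((2/3)/(1/8)) = 1.61002
  P(2)·log₂(P(2)/Q(2)) = (1/24)·log₂((1/24)/(5/6)) = -0.18008
  P(3)·log₂(P(3)/Q(3)) = (7/24)·log₂((7/24)/(1/24)) = 0.81881

D_KL(P||Q) = 1.61002 - 0.18008 + 0.81881 = 2.24875 ≈ 2.2488 bits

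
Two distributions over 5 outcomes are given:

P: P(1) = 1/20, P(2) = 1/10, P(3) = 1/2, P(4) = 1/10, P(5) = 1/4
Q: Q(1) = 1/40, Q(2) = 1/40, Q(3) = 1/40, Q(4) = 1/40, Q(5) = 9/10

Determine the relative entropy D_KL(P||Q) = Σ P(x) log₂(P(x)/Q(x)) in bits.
2.1490 bits

D_KL(P||Q) = Σ P(x) log₂(P(x)/Q(x))

Computing term by term:
  P(1)·log₂(P(1)/Q(1)) = (1/20)·log₂((1/20)/(1/40)) = 0.05000
  P(2)·log₂(P(2)/Q(2)) = (1/10)·log₂((1/10)/(1/40)) = 0.20000
  P(3)·log₂(P(3)/Q(3)) = (1/2)·log₂((1/2)/(1/40)) = 2.16096
  P(4)·log₂(P(4)/Q(4)) = (1/10)·log₂((1/10)/(1/40)) = 0.20000
  P(5)·log₂(P(5)/Q(5)) = (1/4)·log₂((1/4)/(9/10)) = -0.46200

D_KL(P||Q) = 0.05000 + 0.20000 + 2.16096 + 0.20000 - 0.46200 = 2.14896 ≈ 2.1490 bits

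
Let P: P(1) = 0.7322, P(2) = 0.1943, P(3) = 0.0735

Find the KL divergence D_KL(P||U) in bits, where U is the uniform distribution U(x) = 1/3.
0.5196 bits

U(i) = 1/3 for all i

D_KL(P||U) = Σ P(x) log₂(P(x) / (1/3))
           = Σ P(x) log₂(P(x)) + log₂(3)
           = log₂(3) - H(P)

H(P) = -Σ P(x) log₂(P(x)):
  -P(1)·log₂(P(1)) = -(0.7322)·log₂(0.7322) = 0.32926
  -P(2)·log₂(P(2)) = -(0.1943)·log₂(0.1943) = 0.45926
  -P(3)·log₂(P(3)) = -(0.0735)·log₂(0.0735) = 0.27681
H(P) = 0.32926 + 0.45926 + 0.27681 = 1.06533 bits

log₂(3) = 1.58496 bits

D_KL(P||U) = 1.58496 - 1.06533 = 0.51963 ≈ 0.5196 bits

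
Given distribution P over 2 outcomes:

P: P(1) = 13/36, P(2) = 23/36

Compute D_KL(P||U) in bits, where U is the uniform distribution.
0.0564 bits

U(i) = 1/2 for all i

D_KL(P||U) = Σ P(x) log₂(P(x) / (1/2))
           = Σ P(x) log₂(P(x)) + log₂(2)
           = log₂(2) - H(P)

H(P) = -Σ P(x) log₂(P(x)):
  -P(1)·log₂(P(1)) = -(13/36)·log₂(13/36) = 0.53065
  -P(2)·log₂(P(2)) = -(23/36)·log₂(23/36) = 0.41295
H(P) = 0.53065 + 0.41295 = 0.94360 bits

log₂(2) = 1.00000 bits

D_KL(P||U) = 1.00000 - 0.94360 = 0.05640 ≈ 0.0564 bits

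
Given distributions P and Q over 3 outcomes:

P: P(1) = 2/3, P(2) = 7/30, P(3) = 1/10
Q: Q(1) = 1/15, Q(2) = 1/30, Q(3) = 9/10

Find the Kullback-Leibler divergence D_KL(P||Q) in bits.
2.5527 bits

D_KL(P||Q) = Σ P(x) log₂(P(x)/Q(x))

Computing term by term:
  P(1)·log₂(P(1)/Q(1)) = (2/3)·log₂((2/3)/(1/15)) = 2.21462
  P(2)·log₂(P(2)/Q(2)) = (7/30)·log₂((7/30)/(1/30)) = 0.65505
  P(3)·log₂(P(3)/Q(3)) = (1/10)·log₂((1/10)/(9/10)) = -0.31699

D_KL(P||Q) = 2.21462 + 0.65505 - 0.31699 = 2.55268 ≈ 2.5527 bits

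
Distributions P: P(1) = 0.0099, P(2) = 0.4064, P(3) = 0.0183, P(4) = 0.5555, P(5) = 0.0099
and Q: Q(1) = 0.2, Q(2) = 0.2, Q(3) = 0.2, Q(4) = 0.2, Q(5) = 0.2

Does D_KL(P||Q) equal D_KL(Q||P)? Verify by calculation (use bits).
D_KL(P||Q) = 1.0854 bits, D_KL(Q||P) = 1.9253 bits. No — D_KL(P||Q) ≠ D_KL(Q||P) for this pair.

D_KL(P||Q) = Σ P(x) log₂(P(x)/Q(x))

Computing term by term:
  P(1)·log₂(P(1)/Q(1)) = 0.0099·log₂(0.0099/0.2) = -0.04293
  P(2)·log₂(P(2)/Q(2)) = 0.4064·log₂(0.4064/0.2) = 0.41571
  P(3)·log₂(P(3)/Q(3)) = 0.0183·log₂(0.0183/0.2) = -0.06314
  P(4)·log₂(P(4)/Q(4)) = 0.5555·log₂(0.5555/0.2) = 0.81869
  P(5)·log₂(P(5)/Q(5)) = 0.0099·log₂(0.0099/0.2) = -0.04293

D_KL(P||Q) = -0.04293 + 0.41571 - 0.06314 + 0.81869 - 0.04293 = 1.08540 ≈ 1.0854 bits

D_KL(Q||P) = Σ Q(x) log₂(Q(x)/P(x))

Computing term by term:
  Q(1)·log₂(Q(1)/P(1)) = 0.2·log₂(0.2/0.0099) = 0.86729
  Q(2)·log₂(Q(2)/P(2)) = 0.2·log₂(0.2/0.4064) = -0.20458
  Q(3)·log₂(Q(3)/P(3)) = 0.2·log₂(0.2/0.0183) = 0.69002
  Q(4)·log₂(Q(4)/P(4)) = 0.2·log₂(0.2/0.5555) = -0.29476
  Q(5)·log₂(Q(5)/P(5)) = 0.2·log₂(0.2/0.0099) = 0.86729

D_KL(Q||P) = 0.86729 - 0.20458 + 0.69002 - 0.29476 + 0.86729 = 1.92526 ≈ 1.9253 bits

These are NOT equal (difference: 0.8399 bits). KL divergence is asymmetric: D_KL(P||Q) ≠ D_KL(Q||P) in general.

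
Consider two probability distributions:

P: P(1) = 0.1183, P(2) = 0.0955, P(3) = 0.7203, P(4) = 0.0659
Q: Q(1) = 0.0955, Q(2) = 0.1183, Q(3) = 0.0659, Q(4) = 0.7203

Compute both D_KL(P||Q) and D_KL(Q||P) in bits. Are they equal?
D_KL(P||Q) = 2.2649 bits, D_KL(Q||P) = 2.2649 bits. Yes, in this case they are equal (although KL divergence is not symmetric in general).

D_KL(P||Q) = Σ P(x) log₂(P(x)/Q(x))

Computing term by term:
  P(1)·log₂(P(1)/Q(1)) = 0.1183·log₂(0.1183/0.0955) = 0.03654
  P(2)·log₂(P(2)/Q(2)) = 0.0955·log₂(0.0955/0.1183) = -0.02950
  P(3)·log₂(P(3)/Q(3)) = 0.7203·log₂(0.7203/0.0659) = 2.48521
  P(4)·log₂(P(4)/Q(4)) = 0.0659·log₂(0.0659/0.7203) = -0.22737

D_KL(P||Q) = 0.03654 - 0.02950 + 2.48521 - 0.22737 = 2.26488 ≈ 2.2649 bits

D_KL(Q||P) = Σ Q(x) log₂(Q(x)/P(x))

Computing term by term:
  Q(1)·log₂(Q(1)/P(1)) = 0.0955·log₂(0.0955/0.1183) = -0.02950
  Q(2)·log₂(Q(2)/P(2)) = 0.1183·log₂(0.1183/0.0955) = 0.03654
  Q(3)·log₂(Q(3)/P(3)) = 0.0659·log₂(0.0659/0.7203) = -0.22737
  Q(4)·log₂(Q(4)/P(4)) = 0.7203·log₂(0.7203/0.0659) = 2.48521

D_KL(Q||P) = -0.02950 + 0.03654 - 0.22737 + 2.48521 = 2.26488 ≈ 2.2649 bits

These ARE equal here. Q is P with outcomes relabeled (Q(1) = P(2), Q(2) = P(1), Q(3) = P(4), Q(4) = P(3)) by a relabeling that is its own inverse, so the two sums contain exactly the same terms in a different order. This is a special case — KL divergence is not symmetric in general: D_KL(P||Q) ≠ D_KL(Q||P) for most P, Q.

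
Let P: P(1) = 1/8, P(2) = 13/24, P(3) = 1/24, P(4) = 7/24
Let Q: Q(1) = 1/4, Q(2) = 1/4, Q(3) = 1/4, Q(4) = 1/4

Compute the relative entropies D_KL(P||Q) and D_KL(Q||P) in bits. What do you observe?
D_KL(P||Q) = 0.4364 bits, D_KL(Q||P) = 0.5618 bits. The two directions give different values (D_KL(Q||P) exceeds D_KL(P||Q) by 0.1254 bits): KL divergence is asymmetric.

D_KL(P||Q) = Σ P(x) log₂(P(x)/Q(x))

Computing term by term:
  P(1)·log₂(P(1)/Q(1)) = (1/8)·log₂((1/8)/(1/4)) = -0.12500
  P(2)·log₂(P(2)/Q(2)) = (13/24)·log₂((13/24)/(1/4)) = 0.60422
  P(3)·log₂(P(3)/Q(3)) = (1/24)·log₂((1/24)/(1/4)) = -0.10771
  P(4)·log₂(P(4)/Q(4)) = (7/24)·log₂((7/24)/(1/4)) = 0.06486

D_KL(P||Q) = -0.12500 + 0.60422 - 0.10771 + 0.06486 = 0.43637 ≈ 0.4364 bits

D_KL(Q||P) = Σ Q(x) log₂(Q(x)/P(x))

Computing term by term:
  Q(1)·log₂(Q(1)/P(1)) = (1/4)·log₂((1/4)/(1/8)) = 0.25000
  Q(2)·log₂(Q(2)/P(2)) = (1/4)·log₂((1/4)/(13/24)) = -0.27887
  Q(3)·log₂(Q(3)/P(3)) = (1/4)·log₂((1/4)/(1/24)) = 0.64624
  Q(4)·log₂(Q(4)/P(4)) = (1/4)·log₂((1/4)/(7/24)) = -0.05560

D_KL(Q||P) = 0.25000 - 0.27887 + 0.64624 - 0.05560 = 0.56177 ≈ 0.5618 bits

These are NOT equal (difference: 0.1254 bits). KL divergence is asymmetric: D_KL(P||Q) ≠ D_KL(Q||P) in general.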